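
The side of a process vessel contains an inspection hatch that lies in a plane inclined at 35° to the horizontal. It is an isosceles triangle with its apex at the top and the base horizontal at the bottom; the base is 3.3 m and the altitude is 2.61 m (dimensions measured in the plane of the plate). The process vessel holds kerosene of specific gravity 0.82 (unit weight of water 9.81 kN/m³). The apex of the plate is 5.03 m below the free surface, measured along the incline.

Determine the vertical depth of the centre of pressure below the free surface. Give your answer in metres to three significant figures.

h_p = 3.92 m

γ = 0.82 × 9.81 = 8.0442 kN/m³.
Let θ = 35° be the plate's angle to the horizontal; measure y along the incline from where the plane meets the free surface. Vertical depth h = y·sinθ with sinθ = 0.573576.
With the apex up, the centroid sits 2h/3 = 2 × 2.61/3 = 1.74 m below the apex, so y_c = 5.03 + 1.74 = 6.77 m and h_c = 6.77 × 0.573576 = 3.88311 m.
A = ½ × 3.3 × 2.61 = 4.3065 m².
Resultant F = γ·h_c·A = 8.0442 × 3.88311 × 4.3065 = 134.52 kN.
I_c = b·h³/36 = 3.3 × 2.61³/36 = 1.62979 m⁴.
Centre of pressure: y_p = y_c + I_c/(y_c·A) = 6.77 + 1.62979/(6.77 × 4.3065) = 6.77 + 0.0559009 = 6.8259 m along the plane.
Vertically, h_p = y_p·sinθ = 6.8259 × 0.573576 = 3.91517 m.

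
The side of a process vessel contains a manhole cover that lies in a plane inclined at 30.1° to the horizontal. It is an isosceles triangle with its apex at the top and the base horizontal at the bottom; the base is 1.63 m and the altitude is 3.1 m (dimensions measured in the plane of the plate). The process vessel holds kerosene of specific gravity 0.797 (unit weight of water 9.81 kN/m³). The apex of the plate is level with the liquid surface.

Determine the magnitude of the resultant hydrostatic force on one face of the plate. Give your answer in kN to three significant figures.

γ = 0.797 × 9.81 = 7.81857 kN/m³.
Let θ = 30.1° be the plate's angle to the horizontal; measure y along the incline from where the plane meets the free surface. Vertical depth h = y·sinθ with sinθ = 0.501511.
With the apex up, the centroid sits 2h/3 = 2 × 3.1/3 = 2.06667 m below the apex, so y_c = 2.06667 m and h_c = 2.06667 × 0.501511 = 1.03646 m.
A = ½ × 1.63 × 3.1 = 2.5265 m².
Resultant F = γ·h_c·A = 7.81857 × 1.03646 × 2.5265 = 20.4738 kN.

F ≈ 20.5 kN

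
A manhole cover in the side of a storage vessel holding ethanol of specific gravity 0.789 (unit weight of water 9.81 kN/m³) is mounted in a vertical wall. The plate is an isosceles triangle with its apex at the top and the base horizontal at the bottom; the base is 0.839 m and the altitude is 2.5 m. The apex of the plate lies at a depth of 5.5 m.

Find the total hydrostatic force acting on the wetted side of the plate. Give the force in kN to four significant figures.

γ = 0.789 × 9.81 = 7.74009 kN/m³.
With the apex up, the centroid sits 2h/3 = 2 × 2.5/3 = 1.66667 m below the apex, so the centroid depth is h_c = 5.5 + 1.66667 = 7.16667 m.
A = ½ × 0.839 × 2.5 = 1.04875 m².
Resultant F = γ·h_c·A = 7.74009 × 7.16667 × 1.04875 = 58.1749 kN.

F ≈ 58.17 kN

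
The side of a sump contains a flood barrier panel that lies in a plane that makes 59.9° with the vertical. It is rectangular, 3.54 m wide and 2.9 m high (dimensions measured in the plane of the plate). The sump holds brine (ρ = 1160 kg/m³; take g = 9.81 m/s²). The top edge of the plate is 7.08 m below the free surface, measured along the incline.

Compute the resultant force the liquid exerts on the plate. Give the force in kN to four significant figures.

F ≈ 499.8 kN

γ = ρg = 1160 × 9.81 / 1000 = 11.3796 kN/m³.
The plate makes 59.9° with the vertical, i.e. θ = 90° − 59.9° = 30.1° to the horizontal. Measuring y along the incline from the free-surface line, vertical depth h = y·sinθ with sinθ = 0.501511.
The centroid lies 2.9/2 = 1.45 m below the top edge, so y_c = 7.08 + 1.45 = 8.53 m and h_c = 8.53 × 0.501511 = 4.27789 m.
A = 3.54 × 2.9 = 10.266 m².
Resultant F = γ·h_c·A = 11.3796 × 4.27789 × 10.266 = 499.756 kN.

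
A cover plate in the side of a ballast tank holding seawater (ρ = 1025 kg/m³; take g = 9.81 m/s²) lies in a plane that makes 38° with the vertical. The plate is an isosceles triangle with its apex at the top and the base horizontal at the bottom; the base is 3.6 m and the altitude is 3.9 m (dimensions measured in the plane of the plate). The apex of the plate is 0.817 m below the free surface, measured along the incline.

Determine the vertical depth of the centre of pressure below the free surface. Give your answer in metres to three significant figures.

γ = ρg = 1025 × 9.81 / 1000 = 10.05525 kN/m³.
The plate makes 38° with the vertical, i.e. θ = 90° − 38° = 52° to the horizontal. Measuring y along the incline from the free-surface line, vertical depth h = y·sinθ with sinθ = 0.788011.
With the apex up, the centroid sits 2h/3 = 2 × 3.9/3 = 2.6 m below the apex, so y_c = 0.817 + 2.6 = 3.417 m and h_c = 3.417 × 0.788011 = 2.69263 m.
A = ½ × 3.6 × 3.9 = 7.02 m².
Resultant F = γ·h_c·A = 10.05525 × 2.69263 × 7.02 = 190.067 kN.
I_c = b·h³/36 = 3.6 × 3.9³/36 = 5.9319 m⁴.
Centre of pressure: y_p = y_c + I_c/(y_c·A) = 3.417 + 5.9319/(3.417 × 7.02) = 3.417 + 0.247293 = 3.66429 m along the plane.
Vertically, h_p = y_p·sinθ = 3.66429 × 0.788011 = 2.8875 m.

h_p = 2.89 m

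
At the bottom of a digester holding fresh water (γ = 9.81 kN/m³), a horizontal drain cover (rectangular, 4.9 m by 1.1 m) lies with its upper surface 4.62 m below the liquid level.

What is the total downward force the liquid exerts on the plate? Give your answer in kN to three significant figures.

γ = 9.81 kN/m³.
The plate is horizontal, so pressure is uniform at p = γ·h = 9.81 × 4.62 = 45.3222 kN/m².
A = 4.9 × 1.1 = 5.39 m².
F = p·A = 45.3222 × 5.39 = 244.287 kN.

F ≈ 244 kN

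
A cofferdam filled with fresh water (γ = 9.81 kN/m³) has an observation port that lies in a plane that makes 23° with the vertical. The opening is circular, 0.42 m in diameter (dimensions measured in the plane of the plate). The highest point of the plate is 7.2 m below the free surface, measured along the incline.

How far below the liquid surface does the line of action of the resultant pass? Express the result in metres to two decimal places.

h_p = 6.82 m

γ = 9.81 kN/m³.
The plate makes 23° with the vertical, i.e. θ = 90° − 23° = 67° to the horizontal. Measuring y along the incline from the free-surface line, vertical depth h = y·sinθ with sinθ = 0.920505.
The centroid is at the centre, 0.21 m below the top of the plate, so y_c = 7.2 + 0.21 = 7.41 m and h_c = 7.41 × 0.920505 = 6.82094 m.
A = π(0.21)² = 0.138544 m².
Resultant F = γ·h_c·A = 9.81 × 6.82094 × 0.138544 = 9.27045 kN.
I_c = πr⁴/4 = π × 0.21⁴/4 = 0.00152745 m⁴.
Centre of pressure: y_p = y_c + I_c/(y_c·A) = 7.41 + 0.00152745/(7.41 × 0.138544) = 7.41 + 0.00148786 = 7.41149 m along the plane.
Vertically, h_p = y_p·sinθ = 7.41149 × 0.920505 = 6.82231 m.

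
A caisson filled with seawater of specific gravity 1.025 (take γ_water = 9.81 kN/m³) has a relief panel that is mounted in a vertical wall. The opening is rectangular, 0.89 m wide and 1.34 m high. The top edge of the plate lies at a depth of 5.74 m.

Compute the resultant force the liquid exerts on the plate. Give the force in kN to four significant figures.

F ≈ 76.87 kN

γ = 1.025 × 9.81 = 10.05525 kN/m³.
The centroid lies 1.34/2 = 0.67 m below the top edge, so the centroid depth is h_c = 5.74 + 0.67 = 6.41 m.
A = 0.89 × 1.34 = 1.1926 m².
Resultant F = γ·h_c·A = 10.05525 × 6.41 × 1.1926 = 76.868 kN.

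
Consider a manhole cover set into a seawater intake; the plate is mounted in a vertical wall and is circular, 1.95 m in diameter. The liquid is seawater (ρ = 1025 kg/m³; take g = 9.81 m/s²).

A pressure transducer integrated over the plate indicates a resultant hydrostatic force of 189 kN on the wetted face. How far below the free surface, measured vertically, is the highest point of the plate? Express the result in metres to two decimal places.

d_top ≈ 5.32 m

γ = ρg = 1025 × 9.81 / 1000 = 10.05525 kN/m³.
A = π(0.975)² = 2.98648 m².
From F = γ·h_c·A, the centroid depth is h_c = 189/(10.05525 × 2.98648) = 6.29375 m.
The centroid is at the centre, 0.975 m below the top of the plate, so the highest point sits at h_top = 6.29375 − 0.975 = 5.31875 m below the surface.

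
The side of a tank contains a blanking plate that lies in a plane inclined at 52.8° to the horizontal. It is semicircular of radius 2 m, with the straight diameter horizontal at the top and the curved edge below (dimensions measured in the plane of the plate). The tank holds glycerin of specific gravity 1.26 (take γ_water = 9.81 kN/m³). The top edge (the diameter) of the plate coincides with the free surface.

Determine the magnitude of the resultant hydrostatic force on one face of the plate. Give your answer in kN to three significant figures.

γ = 1.26 × 9.81 = 12.3606 kN/m³.
Let θ = 52.8° be the plate's angle to the horizontal; measure y along the incline from where the plane meets the free surface. Vertical depth h = y·sinθ with sinθ = 0.796530.
The centroid of a semicircle lies 4r/(3π) = 0.848826 m from the diameter, here below the top edge, so y_c = 0.848826 m and h_c = 0.848826 × 0.796530 = 0.676115 m.
A = πr²/2 = π × 2²/2 = 6.28319 m².
Resultant F = γ·h_c·A = 12.3606 × 0.676115 × 6.28319 = 52.5098 kN.

F ≈ 52.5 kN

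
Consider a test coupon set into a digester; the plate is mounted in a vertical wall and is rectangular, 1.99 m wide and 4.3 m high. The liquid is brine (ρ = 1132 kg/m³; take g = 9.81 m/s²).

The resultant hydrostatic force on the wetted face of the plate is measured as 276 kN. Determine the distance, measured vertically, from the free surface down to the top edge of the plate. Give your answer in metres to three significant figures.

γ = ρg = 1132 × 9.81 / 1000 = 11.10492 kN/m³.
A = 1.99 × 4.3 = 8.557 m².
From F = γ·h_c·A, the centroid depth is h_c = 276/(11.10492 × 8.557) = 2.9045 m.
The centroid lies 4.3/2 = 2.15 m below the top edge, so the top edge sits at h_top = 2.9045 − 2.15 = 0.7545 m below the surface.

d_top ≈ 0.755 m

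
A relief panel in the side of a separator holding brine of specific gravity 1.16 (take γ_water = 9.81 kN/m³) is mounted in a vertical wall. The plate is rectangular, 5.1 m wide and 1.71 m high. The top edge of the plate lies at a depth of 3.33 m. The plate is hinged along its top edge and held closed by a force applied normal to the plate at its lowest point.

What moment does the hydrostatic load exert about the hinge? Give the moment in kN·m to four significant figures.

γ = 1.16 × 9.81 = 11.3796 kN/m³.
The centroid lies 1.71/2 = 0.855 m below the top edge, so the centroid depth is h_c = 3.33 + 0.855 = 4.185 m.
A = 5.1 × 1.71 = 8.721 m².
Resultant F = γ·h_c·A = 11.3796 × 4.185 × 8.721 = 415.326 kN.
I_c = b·h³/12 = 5.1 × 1.71³/12 = 2.12509 m⁴.
Centre of pressure: y_p = y_c + I_c/(y_c·A) = 4.185 + 2.12509/(4.185 × 8.721) = 4.185 + 0.0582258 = 4.24323 m along the plane.
The resultant acts 0.855 + 0.0582258 = 0.913226 m (along the plate) below the hinge at the top edge, so the moment about the hinge is M = F × 0.913226 = 415.326 × 0.913226 = 379.287 kN·m.

M ≈ 379.3 kN·m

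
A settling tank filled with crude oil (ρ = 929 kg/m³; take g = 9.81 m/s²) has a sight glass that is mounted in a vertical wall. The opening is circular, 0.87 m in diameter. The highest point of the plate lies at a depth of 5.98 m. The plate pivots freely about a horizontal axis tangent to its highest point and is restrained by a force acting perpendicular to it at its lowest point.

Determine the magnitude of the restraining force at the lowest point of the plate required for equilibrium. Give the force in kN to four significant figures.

γ = ρg = 929 × 9.81 / 1000 = 9.11349 kN/m³.
The centroid is at the centre, 0.435 m below the top of the plate, so the centroid depth is h_c = 5.98 + 0.435 = 6.415 m.
A = π(0.435)² = 0.594468 m².
Resultant F = γ·h_c·A = 9.11349 × 6.415 × 0.594468 = 34.7544 kN.
I_c = πr⁴/4 = π × 0.435⁴/4 = 0.028122 m⁴.
Centre of pressure: y_p = y_c + I_c/(y_c·A) = 6.415 + 0.028122/(6.415 × 0.594468) = 6.415 + 0.0073743 = 6.42237 m along the plane.
The resultant acts 0.435 + 0.0073743 = 0.442374 m (along the plate) below the hinge at the top edge, so the moment about the hinge is M = F × 0.442374 = 34.7544 × 0.442374 = 15.3744 kN·m.
A normal force at the bottom, 0.87 m from the hinge, must supply this moment: P = 15.3744/0.87 = 17.6717 kN.

P ≈ 17.67 kN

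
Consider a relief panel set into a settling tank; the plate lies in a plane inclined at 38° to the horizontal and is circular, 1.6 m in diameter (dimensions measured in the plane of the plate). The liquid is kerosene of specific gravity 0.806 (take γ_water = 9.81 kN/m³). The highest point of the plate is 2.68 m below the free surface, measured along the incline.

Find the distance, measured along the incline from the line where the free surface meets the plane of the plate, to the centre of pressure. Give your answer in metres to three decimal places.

γ = 0.806 × 9.81 = 7.90686 kN/m³.
Let θ = 38° be the plate's angle to the horizontal; measure y along the incline from where the plane meets the free surface. Vertical depth h = y·sinθ with sinθ = 0.615661.
The centroid is at the centre, 0.8 m below the top of the plate, so y_c = 2.68 + 0.8 = 3.48 m and h_c = 3.48 × 0.615661 = 2.1425 m.
A = π(0.8)² = 2.01062 m².
Resultant F = γ·h_c·A = 7.90686 × 2.1425 × 2.01062 = 34.0608 kN.
I_c = πr⁴/4 = π × 0.8⁴/4 = 0.321699 m⁴.
Centre of pressure: y_p = y_c + I_c/(y_c·A) = 3.48 + 0.321699/(3.48 × 2.01062) = 3.48 + 0.045977 = 3.52598 m along the plane.

y_p = 3.526 m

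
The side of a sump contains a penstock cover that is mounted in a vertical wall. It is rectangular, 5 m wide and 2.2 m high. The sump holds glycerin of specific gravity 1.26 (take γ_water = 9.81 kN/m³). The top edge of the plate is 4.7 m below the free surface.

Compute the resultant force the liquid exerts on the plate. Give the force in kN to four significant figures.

F ≈ 788.6 kN

γ = 1.26 × 9.81 = 12.3606 kN/m³.
The centroid lies 2.2/2 = 1.1 m below the top edge, so the centroid depth is h_c = 4.7 + 1.1 = 5.8 m.
A = 5 × 2.2 = 11 m².
Resultant F = γ·h_c·A = 12.3606 × 5.8 × 11 = 788.606 kN.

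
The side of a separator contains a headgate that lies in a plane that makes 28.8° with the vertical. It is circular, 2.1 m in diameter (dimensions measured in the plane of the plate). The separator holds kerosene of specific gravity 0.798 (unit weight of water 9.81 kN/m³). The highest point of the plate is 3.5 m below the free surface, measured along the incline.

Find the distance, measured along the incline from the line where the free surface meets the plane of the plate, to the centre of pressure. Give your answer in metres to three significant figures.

y_p = 4.61 m

γ = 0.798 × 9.81 = 7.82838 kN/m³.
The plate makes 28.8° with the vertical, i.e. θ = 90° − 28.8° = 61.2° to the horizontal. Measuring y along the incline from the free-surface line, vertical depth h = y·sinθ with sinθ = 0.876307.
The centroid is at the centre, 1.05 m below the top of the plate, so y_c = 3.5 + 1.05 = 4.55 m and h_c = 4.55 × 0.876307 = 3.9872 m.
A = π(1.05)² = 3.46361 m².
Resultant F = γ·h_c·A = 7.82838 × 3.9872 × 3.46361 = 108.111 kN.
I_c = πr⁴/4 = π × 1.05⁴/4 = 0.954656 m⁴.
Centre of pressure: y_p = y_c + I_c/(y_c·A) = 4.55 + 0.954656/(4.55 × 3.46361) = 4.55 + 0.0605768 = 4.61058 m along the plane.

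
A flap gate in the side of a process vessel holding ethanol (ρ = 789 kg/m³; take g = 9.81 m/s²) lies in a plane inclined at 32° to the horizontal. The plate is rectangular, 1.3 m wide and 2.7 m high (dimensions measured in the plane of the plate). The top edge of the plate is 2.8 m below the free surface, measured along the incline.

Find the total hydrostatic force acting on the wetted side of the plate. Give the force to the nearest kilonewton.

F ≈ 60 kN

γ = ρg = 789 × 9.81 / 1000 = 7.74009 kN/m³.
Let θ = 32° be the plate's angle to the horizontal; measure y along the incline from where the plane meets the free surface. Vertical depth h = y·sinθ with sinθ = 0.529919.
The centroid lies 2.7/2 = 1.35 m below the top edge, so y_c = 2.8 + 1.35 = 4.15 m and h_c = 4.15 × 0.529919 = 2.19916 m.
A = 1.3 × 2.7 = 3.51 m².
Resultant F = γ·h_c·A = 7.74009 × 2.19916 × 3.51 = 59.7462 kN.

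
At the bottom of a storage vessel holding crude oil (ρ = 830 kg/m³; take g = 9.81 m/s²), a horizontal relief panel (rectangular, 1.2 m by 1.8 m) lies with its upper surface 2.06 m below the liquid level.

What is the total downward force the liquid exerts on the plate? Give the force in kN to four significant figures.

γ = ρg = 830 × 9.81 / 1000 = 8.1423 kN/m³.
The plate is horizontal, so pressure is uniform at p = γ·h = 8.1423 × 2.06 = 16.7731 kN/m².
A = 1.2 × 1.8 = 2.16 m².
F = p·A = 16.7731 × 2.16 = 36.2299 kN.

F ≈ 36.23 kN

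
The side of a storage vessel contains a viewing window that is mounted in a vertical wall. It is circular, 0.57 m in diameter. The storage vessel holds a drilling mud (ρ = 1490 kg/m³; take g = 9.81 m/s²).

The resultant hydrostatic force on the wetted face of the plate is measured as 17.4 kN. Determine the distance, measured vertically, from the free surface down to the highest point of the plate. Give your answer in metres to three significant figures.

γ = ρg = 1490 × 9.81 / 1000 = 14.6169 kN/m³.
A = π(0.285)² = 0.255176 m².
From F = γ·h_c·A, the centroid depth is h_c = 17.4/(14.6169 × 0.255176) = 4.66503 m.
The centroid is at the centre, 0.285 m below the top of the plate, so the highest point sits at h_top = 4.66503 − 0.285 = 4.38003 m below the surface.

d_top ≈ 4.38 m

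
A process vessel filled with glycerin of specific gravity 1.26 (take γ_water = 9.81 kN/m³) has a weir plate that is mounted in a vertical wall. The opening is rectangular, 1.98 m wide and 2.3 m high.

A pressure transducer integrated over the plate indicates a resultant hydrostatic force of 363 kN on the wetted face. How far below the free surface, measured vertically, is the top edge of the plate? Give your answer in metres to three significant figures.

d_top ≈ 5.30 m

γ = 1.26 × 9.81 = 12.3606 kN/m³.
A = 1.98 × 2.3 = 4.554 m².
From F = γ·h_c·A, the centroid depth is h_c = 363/(12.3606 × 4.554) = 6.44873 m.
The centroid lies 2.3/2 = 1.15 m below the top edge, so the top edge sits at h_top = 6.44873 − 1.15 = 5.29873 m below the surface.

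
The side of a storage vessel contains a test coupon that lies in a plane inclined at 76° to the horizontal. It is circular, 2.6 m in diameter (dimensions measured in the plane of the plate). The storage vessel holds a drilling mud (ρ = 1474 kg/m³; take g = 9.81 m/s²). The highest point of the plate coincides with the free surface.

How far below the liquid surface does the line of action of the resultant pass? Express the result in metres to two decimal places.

γ = ρg = 1474 × 9.81 / 1000 = 14.45994 kN/m³.
Let θ = 76° be the plate's angle to the horizontal; measure y along the incline from where the plane meets the free surface. Vertical depth h = y·sinθ with sinθ = 0.970296.
The centroid is at the centre, 1.3 m below the top of the plate, so y_c = 1.3 m and h_c = 1.3 × 0.970296 = 1.26138 m.
A = π(1.3)² = 5.30929 m².
Resultant F = γ·h_c·A = 14.45994 × 1.26138 × 5.30929 = 96.8387 kN.
I_c = πr⁴/4 = π × 1.3⁴/4 = 2.24318 m⁴.
Centre of pressure: y_p = y_c + I_c/(y_c·A) = 1.3 + 2.24318/(1.3 × 5.30929) = 1.3 + 0.325001 = 1.625 m along the plane.
Vertically, h_p = y_p·sinθ = 1.625 × 0.970296 = 1.57673 m.

h_p = 1.58 m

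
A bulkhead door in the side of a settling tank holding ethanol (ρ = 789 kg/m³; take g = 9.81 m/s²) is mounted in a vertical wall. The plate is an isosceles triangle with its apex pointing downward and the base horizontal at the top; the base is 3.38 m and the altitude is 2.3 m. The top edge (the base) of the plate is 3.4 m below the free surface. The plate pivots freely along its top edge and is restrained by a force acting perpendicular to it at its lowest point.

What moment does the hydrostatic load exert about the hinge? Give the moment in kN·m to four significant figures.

M ≈ 104.9 kN·m

γ = ρg = 789 × 9.81 / 1000 = 7.74009 kN/m³.
With the apex down, the centroid sits h/3 = 2.3/3 = 0.766667 m below the base (the top edge), so the centroid depth is h_c = 3.4 + 0.766667 = 4.16667 m.
A = ½ × 3.38 × 2.3 = 3.887 m².
Resultant F = γ·h_c·A = 7.74009 × 4.16667 × 3.887 = 125.357 kN.
I_c = b·h³/36 = 3.38 × 2.3³/36 = 1.14235 m⁴.
Centre of pressure: y_p = y_c + I_c/(y_c·A) = 4.16667 + 1.14235/(4.16667 × 3.887) = 4.16667 + 0.0705335 = 4.2372 m along the plane.
The resultant acts 0.766667 + 0.0705335 = 0.837201 m (along the plate) below the hinge at the top edge, so the moment about the hinge is M = F × 0.837201 = 125.357 × 0.837201 = 104.949 kN·m.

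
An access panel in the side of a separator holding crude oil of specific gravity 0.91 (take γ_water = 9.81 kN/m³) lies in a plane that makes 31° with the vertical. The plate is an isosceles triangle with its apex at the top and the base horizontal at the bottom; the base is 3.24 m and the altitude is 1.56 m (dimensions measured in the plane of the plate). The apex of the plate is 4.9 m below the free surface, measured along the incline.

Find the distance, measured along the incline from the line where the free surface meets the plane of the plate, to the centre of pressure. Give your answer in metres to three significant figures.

y_p = 5.96 m

γ = 0.91 × 9.81 = 8.9271 kN/m³.
The plate makes 31° with the vertical, i.e. θ = 90° − 31° = 59° to the horizontal. Measuring y along the incline from the free-surface line, vertical depth h = y·sinθ with sinθ = 0.857167.
With the apex up, the centroid sits 2h/3 = 2 × 1.56/3 = 1.04 m below the apex, so y_c = 4.9 + 1.04 = 5.94 m and h_c = 5.94 × 0.857167 = 5.09157 m.
A = ½ × 3.24 × 1.56 = 2.5272 m².
Resultant F = γ·h_c·A = 8.9271 × 5.09157 × 2.5272 = 114.869 kN.
I_c = b·h³/36 = 3.24 × 1.56³/36 = 0.341677 m⁴.
Centre of pressure: y_p = y_c + I_c/(y_c·A) = 5.94 + 0.341677/(5.94 × 2.5272) = 5.94 + 0.0227609 = 5.96276 m along the plane.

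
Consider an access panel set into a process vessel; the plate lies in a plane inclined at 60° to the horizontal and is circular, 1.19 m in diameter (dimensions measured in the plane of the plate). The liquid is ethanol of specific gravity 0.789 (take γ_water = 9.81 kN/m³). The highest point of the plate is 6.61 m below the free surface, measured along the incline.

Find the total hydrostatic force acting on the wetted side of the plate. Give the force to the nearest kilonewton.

γ = 0.789 × 9.81 = 7.74009 kN/m³.
Let θ = 60° be the plate's angle to the horizontal; measure y along the incline from where the plane meets the free surface. Vertical depth h = y·sinθ with sinθ = 0.866025.
The centroid is at the centre, 0.595 m below the top of the plate, so y_c = 6.61 + 0.595 = 7.205 m and h_c = 7.205 × 0.866025 = 6.23971 m.
A = π(0.595)² = 1.1122 m².
Resultant F = γ·h_c·A = 7.74009 × 6.23971 × 1.1122 = 53.7147 kN.

F ≈ 54 kN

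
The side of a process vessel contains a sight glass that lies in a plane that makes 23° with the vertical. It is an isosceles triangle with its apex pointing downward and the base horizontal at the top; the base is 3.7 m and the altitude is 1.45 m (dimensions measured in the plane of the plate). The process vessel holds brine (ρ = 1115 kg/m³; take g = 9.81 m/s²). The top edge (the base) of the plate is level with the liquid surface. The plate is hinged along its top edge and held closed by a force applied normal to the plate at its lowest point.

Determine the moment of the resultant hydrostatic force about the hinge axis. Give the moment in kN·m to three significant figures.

γ = ρg = 1115 × 9.81 / 1000 = 10.93815 kN/m³.
The plate makes 23° with the vertical, i.e. θ = 90° − 23° = 67° to the horizontal. Measuring y along the incline from the free-surface line, vertical depth h = y·sinθ with sinθ = 0.920505.
With the apex down, the centroid sits h/3 = 1.45/3 = 0.483333 m below the base (the top edge), so y_c = 0.483333 m and h_c = 0.483333 × 0.920505 = 0.44491 m.
A = ½ × 3.7 × 1.45 = 2.6825 m².
Resultant F = γ·h_c·A = 10.93815 × 0.44491 × 2.6825 = 13.0544 kN.
I_c = b·h³/36 = 3.7 × 1.45³/36 = 0.313331 m⁴.
Centre of pressure: y_p = y_c + I_c/(y_c·A) = 0.483333 + 0.313331/(0.483333 × 2.6825) = 0.483333 + 0.241667 = 0.725 m along the plane.
The resultant acts 0.483333 + 0.241667 = 0.725 m (along the plate) below the hinge at the top edge, so the moment about the hinge is M = F × 0.725 = 13.0544 × 0.725 = 9.46444 kN·m.

M ≈ 9.46 kN·m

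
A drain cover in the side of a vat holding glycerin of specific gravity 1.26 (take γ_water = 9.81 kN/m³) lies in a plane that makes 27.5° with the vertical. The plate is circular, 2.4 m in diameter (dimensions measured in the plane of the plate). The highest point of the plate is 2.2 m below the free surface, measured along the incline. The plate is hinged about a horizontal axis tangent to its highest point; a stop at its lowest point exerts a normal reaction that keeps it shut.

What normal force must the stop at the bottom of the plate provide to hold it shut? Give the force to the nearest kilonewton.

P ≈ 92 kN

γ = 1.26 × 9.81 = 12.3606 kN/m³.
The plate makes 27.5° with the vertical, i.e. θ = 90° − 27.5° = 62.5° to the horizontal. Measuring y along the incline from the free-surface line, vertical depth h = y·sinθ with sinθ = 0.887011.
The centroid is at the centre, 1.2 m below the top of the plate, so y_c = 2.2 + 1.2 = 3.4 m and h_c = 3.4 × 0.887011 = 3.01584 m.
A = π(1.2)² = 4.52389 m².
Resultant F = γ·h_c·A = 12.3606 × 3.01584 × 4.52389 = 168.64 kN.
I_c = πr⁴/4 = π × 1.2⁴/4 = 1.6286 m⁴.
Centre of pressure: y_p = y_c + I_c/(y_c·A) = 3.4 + 1.6286/(3.4 × 4.52389) = 3.4 + 0.105882 = 3.50588 m along the plane.
The resultant acts 1.2 + 0.105882 = 1.30588 m (along the plate) below the hinge at the top edge, so the moment about the hinge is M = F × 1.30588 = 168.64 × 1.30588 = 220.224 kN·m.
A normal force at the bottom, 2.4 m from the hinge, must supply this moment: P = 220.224/2.4 = 91.76 kN.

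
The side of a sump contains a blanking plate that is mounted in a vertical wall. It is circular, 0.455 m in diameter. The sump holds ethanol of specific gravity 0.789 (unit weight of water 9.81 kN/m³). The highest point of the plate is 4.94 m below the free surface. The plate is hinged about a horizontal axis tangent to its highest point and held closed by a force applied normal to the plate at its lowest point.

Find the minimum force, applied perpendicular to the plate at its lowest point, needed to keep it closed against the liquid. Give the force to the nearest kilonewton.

P ≈ 3 kN

γ = 0.789 × 9.81 = 7.74009 kN/m³.
The centroid is at the centre, 0.2275 m below the top of the plate, so the centroid depth is h_c = 4.94 + 0.2275 = 5.1675 m.
A = π(0.2275)² = 0.162597 m².
Resultant F = γ·h_c·A = 7.74009 × 5.1675 × 0.162597 = 6.50338 kN.
I_c = πr⁴/4 = π × 0.2275⁴/4 = 0.00210385 m⁴.
Centre of pressure: y_p = y_c + I_c/(y_c·A) = 5.1675 + 0.00210385/(5.1675 × 0.162597) = 5.1675 + 0.00250393 = 5.17 m along the plane.
The resultant acts 0.2275 + 0.00250393 = 0.230004 m (along the plate) below the hinge at the top edge, so the moment about the hinge is M = F × 0.230004 = 6.50338 × 0.230004 = 1.4958 kN·m.
A normal force at the bottom, 0.455 m from the hinge, must supply this moment: P = 1.4958/0.455 = 3.28747 kN.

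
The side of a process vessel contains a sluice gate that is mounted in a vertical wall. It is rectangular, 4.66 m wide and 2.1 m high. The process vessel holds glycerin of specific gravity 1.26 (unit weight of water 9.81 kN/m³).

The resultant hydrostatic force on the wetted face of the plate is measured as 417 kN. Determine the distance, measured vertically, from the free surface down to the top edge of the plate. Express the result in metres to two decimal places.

d_top ≈ 2.40 m

γ = 1.26 × 9.81 = 12.3606 kN/m³.
A = 4.66 × 2.1 = 9.786 m².
From F = γ·h_c·A, the centroid depth is h_c = 417/(12.3606 × 9.786) = 3.4474 m.
The centroid lies 2.1/2 = 1.05 m below the top edge, so the top edge sits at h_top = 3.4474 − 1.05 = 2.3974 m below the surface.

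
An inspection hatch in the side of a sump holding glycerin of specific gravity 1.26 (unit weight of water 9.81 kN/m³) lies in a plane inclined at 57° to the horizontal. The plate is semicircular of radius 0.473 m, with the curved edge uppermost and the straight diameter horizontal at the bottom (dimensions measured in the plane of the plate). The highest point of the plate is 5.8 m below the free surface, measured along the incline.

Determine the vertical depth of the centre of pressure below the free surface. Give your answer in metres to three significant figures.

γ = 1.26 × 9.81 = 12.3606 kN/m³.
Let θ = 57° be the plate's angle to the horizontal; measure y along the incline from where the plane meets the free surface. Vertical depth h = y·sinθ with sinθ = 0.838671.
The centroid lies 4r/(3π) = 0.200747 m above the diameter, so r − 4r/(3π) = 0.473 − 0.200747 = 0.272253 m below the topmost point, so y_c = 5.8 + 0.272253 = 6.07225 m and h_c = 6.07225 × 0.838671 = 5.09262 m.
A = πr²/2 = π × 0.473²/2 = 0.351433 m².
Resultant F = γ·h_c·A = 12.3606 × 5.09262 × 0.351433 = 22.1219 kN.
I_c = (π/8 − 8/(9π))·r⁴ = 0.109757 × 0.473⁴ = 0.00549385 m⁴.
Centre of pressure: y_p = y_c + I_c/(y_c·A) = 6.07225 + 0.00549385/(6.07225 × 0.351433) = 6.07225 + 0.00257445 = 6.07482 m along the plane.
Vertically, h_p = y_p·sinθ = 6.07482 × 0.838671 = 5.09478 m.

h_p = 5.09 m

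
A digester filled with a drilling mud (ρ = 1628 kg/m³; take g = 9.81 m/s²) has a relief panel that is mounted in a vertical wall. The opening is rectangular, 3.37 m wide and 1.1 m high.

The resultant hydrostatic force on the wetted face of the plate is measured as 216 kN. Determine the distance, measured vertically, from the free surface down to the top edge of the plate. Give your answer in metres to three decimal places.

γ = ρg = 1628 × 9.81 / 1000 = 15.97068 kN/m³.
A = 3.37 × 1.1 = 3.707 m².
From F = γ·h_c·A, the centroid depth is h_c = 216/(15.97068 × 3.707) = 3.64844 m.
The centroid lies 1.1/2 = 0.55 m below the top edge, so the top edge sits at h_top = 3.64844 − 0.55 = 3.09844 m below the surface.

d_top ≈ 3.098 m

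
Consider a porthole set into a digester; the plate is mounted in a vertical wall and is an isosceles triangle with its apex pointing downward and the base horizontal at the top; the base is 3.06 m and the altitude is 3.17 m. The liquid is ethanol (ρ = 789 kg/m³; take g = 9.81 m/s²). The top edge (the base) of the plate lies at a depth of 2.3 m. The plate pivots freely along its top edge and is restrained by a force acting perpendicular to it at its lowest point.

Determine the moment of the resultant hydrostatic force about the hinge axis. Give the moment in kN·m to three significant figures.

M ≈ 154 kN·m

γ = ρg = 789 × 9.81 / 1000 = 7.74009 kN/m³.
With the apex down, the centroid sits h/3 = 3.17/3 = 1.05667 m below the base (the top edge), so the centroid depth is h_c = 2.3 + 1.05667 = 3.35667 m.
A = ½ × 3.06 × 3.17 = 4.8501 m².
Resultant F = γ·h_c·A = 7.74009 × 3.35667 × 4.8501 = 126.01 kN.
I_c = b·h³/36 = 3.06 × 3.17³/36 = 2.70768 m⁴.
Centre of pressure: y_p = y_c + I_c/(y_c·A) = 3.35667 + 2.70768/(3.35667 × 4.8501) = 3.35667 + 0.166318 = 3.52299 m along the plane.
The resultant acts 1.05667 + 0.166318 = 1.22299 m (along the plate) below the hinge at the top edge, so the moment about the hinge is M = F × 1.22299 = 126.01 × 1.22299 = 154.109 kN·m.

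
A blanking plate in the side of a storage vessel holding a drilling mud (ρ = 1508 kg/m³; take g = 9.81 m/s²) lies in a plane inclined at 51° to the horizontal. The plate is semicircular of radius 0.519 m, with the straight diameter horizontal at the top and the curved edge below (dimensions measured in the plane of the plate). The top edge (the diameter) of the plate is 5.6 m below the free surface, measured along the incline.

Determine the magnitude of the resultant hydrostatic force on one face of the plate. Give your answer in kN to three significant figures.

F ≈ 28.3 kN

γ = ρg = 1508 × 9.81 / 1000 = 14.79348 kN/m³.
Let θ = 51° be the plate's angle to the horizontal; measure y along the incline from where the plane meets the free surface. Vertical depth h = y·sinθ with sinθ = 0.777146.
The centroid of a semicircle lies 4r/(3π) = 0.22027 m from the diameter, here below the top edge, so y_c = 5.6 + 0.22027 = 5.82027 m and h_c = 5.82027 × 0.777146 = 4.5232 m.
A = πr²/2 = π × 0.519²/2 = 0.423111 m².
Resultant F = γ·h_c·A = 14.79348 × 4.5232 × 0.423111 = 28.312 kN.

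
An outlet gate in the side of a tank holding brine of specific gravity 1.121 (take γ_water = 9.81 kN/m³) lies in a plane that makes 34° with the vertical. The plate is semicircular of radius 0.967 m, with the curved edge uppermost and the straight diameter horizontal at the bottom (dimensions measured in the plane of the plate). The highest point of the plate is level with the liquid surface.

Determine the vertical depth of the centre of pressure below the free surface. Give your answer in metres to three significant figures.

h_p = 0.559 m

γ = 1.121 × 9.81 = 10.99701 kN/m³.
The plate makes 34° with the vertical, i.e. θ = 90° − 34° = 56° to the horizontal. Measuring y along the incline from the free-surface line, vertical depth h = y·sinθ with sinθ = 0.829038.
The centroid lies 4r/(3π) = 0.410408 m above the diameter, so r − 4r/(3π) = 0.967 − 0.410408 = 0.556592 m below the topmost point, so y_c = 0.556592 m and h_c = 0.556592 × 0.829038 = 0.461436 m.
A = πr²/2 = π × 0.967²/2 = 1.46883 m².
Resultant F = γ·h_c·A = 10.99701 × 0.461436 × 1.46883 = 7.45345 kN.
I_c = (π/8 − 8/(9π))·r⁴ = 0.109757 × 0.967⁴ = 0.0959706 m⁴.
Centre of pressure: y_p = y_c + I_c/(y_c·A) = 0.556592 + 0.0959706/(0.556592 × 1.46883) = 0.556592 + 0.11739 = 0.673982 m along the plane.
Vertically, h_p = y_p·sinθ = 0.673982 × 0.829038 = 0.558757 m.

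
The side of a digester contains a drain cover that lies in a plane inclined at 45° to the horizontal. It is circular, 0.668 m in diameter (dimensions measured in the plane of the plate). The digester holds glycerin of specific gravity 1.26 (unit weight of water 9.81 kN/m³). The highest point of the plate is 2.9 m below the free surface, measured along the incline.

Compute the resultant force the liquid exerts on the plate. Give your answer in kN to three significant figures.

F ≈ 9.91 kN

γ = 1.26 × 9.81 = 12.3606 kN/m³.
Let θ = 45° be the plate's angle to the horizontal; measure y along the incline from where the plane meets the free surface. Vertical depth h = y·sinθ with sinθ = 0.707107.
The centroid is at the centre, 0.334 m below the top of the plate, so y_c = 2.9 + 0.334 = 3.234 m and h_c = 3.234 × 0.707107 = 2.28678 m.
A = π(0.334)² = 0.350464 m².
Resultant F = γ·h_c·A = 12.3606 × 2.28678 × 0.350464 = 9.90621 kN.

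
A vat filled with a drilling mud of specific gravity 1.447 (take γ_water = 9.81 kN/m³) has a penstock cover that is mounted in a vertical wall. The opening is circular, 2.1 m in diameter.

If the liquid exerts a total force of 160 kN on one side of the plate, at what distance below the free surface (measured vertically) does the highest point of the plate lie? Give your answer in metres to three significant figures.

d_top ≈ 2.20 m

γ = 1.447 × 9.81 = 14.19507 kN/m³.
A = π(1.05)² = 3.46361 m².
From F = γ·h_c·A, the centroid depth is h_c = 160/(14.19507 × 3.46361) = 3.25427 m.
The centroid is at the centre, 1.05 m below the top of the plate, so the highest point sits at h_top = 3.25427 − 1.05 = 2.20427 m below the surface.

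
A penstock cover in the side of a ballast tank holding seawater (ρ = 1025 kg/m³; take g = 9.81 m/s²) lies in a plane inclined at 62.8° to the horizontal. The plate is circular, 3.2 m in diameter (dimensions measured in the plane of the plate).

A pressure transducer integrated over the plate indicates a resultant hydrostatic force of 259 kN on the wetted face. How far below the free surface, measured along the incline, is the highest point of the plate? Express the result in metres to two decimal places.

y_top ≈ 2.00 m

γ = ρg = 1025 × 9.81 / 1000 = 10.05525 kN/m³.
A = π(1.6)² = 8.04248 m².
From F = γ·h_c·A, the centroid depth is h_c = 259/(10.05525 × 8.04248) = 3.2027 m.
Let θ = 62.8° be the plate's angle to the horizontal; measure y along the incline from where the plane meets the free surface. Vertical depth h = y·sinθ with sinθ = 0.889416.
Along the incline, y_c = h_c/sinθ = 3.2027/0.889416 = 3.6009 m.
The centroid is at the centre, 1.6 m below the top of the plate, so the highest point sits at y_top = 3.6009 − 1.6 = 2.0009 m along the incline.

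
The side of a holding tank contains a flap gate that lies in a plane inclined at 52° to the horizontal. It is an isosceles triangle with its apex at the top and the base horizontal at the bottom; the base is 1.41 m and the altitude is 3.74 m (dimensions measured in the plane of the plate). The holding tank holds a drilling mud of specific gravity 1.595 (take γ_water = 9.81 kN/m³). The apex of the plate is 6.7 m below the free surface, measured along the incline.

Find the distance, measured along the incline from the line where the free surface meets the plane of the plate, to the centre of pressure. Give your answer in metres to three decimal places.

y_p = 9.278 m

γ = 1.595 × 9.81 = 15.64695 kN/m³.
Let θ = 52° be the plate's angle to the horizontal; measure y along the incline from where the plane meets the free surface. Vertical depth h = y·sinθ with sinθ = 0.788011.
With the apex up, the centroid sits 2h/3 = 2 × 3.74/3 = 2.49333 m below the apex, so y_c = 6.7 + 2.49333 = 9.19333 m and h_c = 9.19333 × 0.788011 = 7.24445 m.
A = ½ × 1.41 × 3.74 = 2.6367 m².
Resultant F = γ·h_c·A = 15.64695 × 7.24445 × 2.6367 = 298.879 kN.
I_c = b·h³/36 = 1.41 × 3.74³/36 = 2.04895 m⁴.
Centre of pressure: y_p = y_c + I_c/(y_c·A) = 9.19333 + 2.04895/(9.19333 × 2.6367) = 9.19333 + 0.0845275 = 9.27786 m along the plane.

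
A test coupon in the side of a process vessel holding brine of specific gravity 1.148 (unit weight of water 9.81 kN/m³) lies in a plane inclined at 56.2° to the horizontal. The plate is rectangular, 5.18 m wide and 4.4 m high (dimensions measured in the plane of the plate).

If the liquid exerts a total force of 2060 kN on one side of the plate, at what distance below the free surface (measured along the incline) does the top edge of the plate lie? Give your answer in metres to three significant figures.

y_top ≈ 7.46 m

γ = 1.148 × 9.81 = 11.26188 kN/m³.
A = 5.18 × 4.4 = 22.792 m².
From F = γ·h_c·A, the centroid depth is h_c = 2060/(11.26188 × 22.792) = 8.02553 m.
Let θ = 56.2° be the plate's angle to the horizontal; measure y along the incline from where the plane meets the free surface. Vertical depth h = y·sinθ with sinθ = 0.830984.
Along the incline, y_c = h_c/sinθ = 8.02553/0.830984 = 9.65786 m.
The centroid lies 4.4/2 = 2.2 m below the top edge, so the top edge sits at y_top = 9.65786 − 2.2 = 7.45786 m along the incline.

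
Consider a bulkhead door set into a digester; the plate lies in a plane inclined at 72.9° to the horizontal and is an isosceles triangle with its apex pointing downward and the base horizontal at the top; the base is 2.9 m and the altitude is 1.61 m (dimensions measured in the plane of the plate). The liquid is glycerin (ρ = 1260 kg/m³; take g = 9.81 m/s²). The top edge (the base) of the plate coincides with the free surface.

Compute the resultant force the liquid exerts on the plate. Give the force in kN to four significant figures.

γ = ρg = 1260 × 9.81 / 1000 = 12.3606 kN/m³.
Let θ = 72.9° be the plate's angle to the horizontal; measure y along the incline from where the plane meets the free surface. Vertical depth h = y·sinθ with sinθ = 0.955793.
With the apex down, the centroid sits h/3 = 1.61/3 = 0.536667 m below the base (the top edge), so y_c = 0.536667 m and h_c = 0.536667 × 0.955793 = 0.512943 m.
A = ½ × 2.9 × 1.61 = 2.3345 m².
Resultant F = γ·h_c·A = 12.3606 × 0.512943 × 2.3345 = 14.8014 kN.

F ≈ 14.80 kN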